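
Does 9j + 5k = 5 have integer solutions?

Step 1: Compute gcd(9, 5).
gcd(9, 5) = 1

Step 2: Check divisibility.
Does 1 divide 5? 5 = 1 x 5, so yes.

By the theorem on linear Diophantine equations, 9j + 5k = 5 has integer solutions if and only if gcd(9, 5) divides 5. Since 1 | 5, solutions exist.

Yes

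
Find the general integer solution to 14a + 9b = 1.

Step 1: Compute gcd(14, 9) = 1.
Since 1 divides 1, solutions exist.

Step 2: Find a particular solution using extended Euclidean algorithm.
We get a₀ = 2, b₀ = -3.
Check: 14*2 + 9*-3 = 1 = 1 ✓

Step 3: Write the general solution.
a = 2 + (9/1)t = 2 + 9t
b = -3 - (14/1)t = -3 - 14t
for any integer t.

a = 2 + 9t, b = -3 - 14t for integer t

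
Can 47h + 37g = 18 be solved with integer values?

Step 1: Compute gcd(47, 37).
gcd(47, 37) = 1

Step 2: Check divisibility.
Does 1 divide 18? 18 = 1 x 18, so yes.

By the theorem on linear Diophantine equations, 47h + 37g = 18 has integer solutions if and only if gcd(47, 37) divides 18. Since 1 | 18, solutions exist.

Yes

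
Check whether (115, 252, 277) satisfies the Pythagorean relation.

Compute a² + b²:
115² + 252² = 13225 + 63504 = 76729
Compute c²:
277² = 76729
Since 76729 = 76729, it is a Pythagorean triple.

Yes, it is a Pythagorean triple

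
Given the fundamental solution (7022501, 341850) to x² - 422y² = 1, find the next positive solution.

Solutions to x² - Dy² = 1 are generated by powers of (x₀ + y₀√D).
The next solution satisfies x₁ + y₁√422 = (x₀ + y₀√422)², giving:
x₁ = x₀² + 422y₀² = 7022501² + 422·341850² = 49315520295001 + 49315520295000 = 98631040590001
y₁ = 2x₀y₀ = 2·7022501·341850 = 4801283933700

Verify: 98631040590001² - 422·4801283933700² = 9728082167866424810181180001 - 9728082167866424810181180000 = 1 ✓

x = 98631040590001, y = 4801283933700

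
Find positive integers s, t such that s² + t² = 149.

Search for s with 149 - s² a perfect square.
s = 7: 149 - 7² = 149 - 49 = 100 = 10² ✓
So s = 7, t = 10.

s = 7, t = 10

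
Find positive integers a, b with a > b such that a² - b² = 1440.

Factor: a² - b² = (a+b)(a-b) = 1440.
We need two factors of 1440 with the same parity.
Use a+b = 720 and a-b = 2 (product 720·2 = 1440).
Adding: 2a = 722, so a = 361.
Subtracting: 2b = 718, so b = 359.
Check: 361² - 359² = 130321 - 128881 = 1440 ✓

a = 361, b = 359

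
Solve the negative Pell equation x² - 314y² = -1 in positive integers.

We need x² = 314y² - 1. Try successive y:
y = 1: x² = 314·1² - 1 = 313, not a perfect square
y = 2: x² = 314·2² - 1 = 1255, not a perfect square
y = 3: x² = 314·3² - 1 = 2825, not a perfect square
...
y = 25: x² = 314·25² - 1 = 196249 = 443² ✓
Check: 443² - 314·25² = 196249 - 196250 = -1 ✓

x = 443, y = 25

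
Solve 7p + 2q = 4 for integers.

Step 1: Check solvability.
gcd(7, 2) = 1
Since 1 divides 4, solutions exist.

Step 2: Apply extended Euclidean algorithm to find gcd.
We find integers such that 7*x0 + 2*y0 = 1

Step 3: Scale the particular solution.
Multiply by 4/1 = 4:
p = 4, q = -12

Step 4: Verify.
7*(4) + 2*(-12) = 4 = 4 ✓

p = 4, q = -12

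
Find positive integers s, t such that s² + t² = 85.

Search for s with 85 - s² a perfect square.
s = 2: 85 - 2² = 85 - 4 = 81 = 9² ✓
So s = 2, t = 9.

s = 2, t = 9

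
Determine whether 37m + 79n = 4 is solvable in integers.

Step 1: Compute gcd(37, 79).
gcd(37, 79) = 1

Step 2: Check divisibility.
Does 1 divide 4? 4 = 1 x 4, so yes.

By the theorem on linear Diophantine equations, 37m + 79n = 4 has integer solutions if and only if gcd(37, 79) divides 4. Since 1 | 4, solutions exist.

Yes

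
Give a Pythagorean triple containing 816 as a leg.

We need the other leg and hypotenuse such that 816² + x² = c².
Take x = 290, c = 866: 816² + 290² = 665856 + 84100 = 749956 = 866² ✓
Triple: (290, 816, 866)

(290, 816, 866)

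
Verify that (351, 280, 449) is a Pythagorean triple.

Compute a² + b² = 351² + 280² = 123201 + 78400 = 201601
Compute c² = 449² = 201601
Since 201601 = 201601, confirmed.

Yes, it is a Pythagorean triple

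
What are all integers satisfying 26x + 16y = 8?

Step 1: Compute gcd(26, 16) = 2.
Since 2 divides 8, solutions exist.

Step 2: Find a particular solution using extended Euclidean algorithm.
We get x₀ = -12, y₀ = 20.
Check: 26*-12 + 16*20 = 8 = 8 ✓

Step 3: Write the general solution.
x = -12 + (16/2)t = -12 + 8t
y = 20 - (26/2)t = 20 - 13t
for any integer t.

x = -12 + 8t, y = 20 - 13t for integer t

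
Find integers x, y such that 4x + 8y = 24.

Step 1: Check solvability.
gcd(4, 8) = 4
Since 4 divides 24, solutions exist.

Step 2: Apply extended Euclidean algorithm to find gcd.
We find integers such that 4*x0 + 8*y0 = 4

Step 3: Scale the particular solution.
Multiply by 24/4 = 6:
x = 6, y = 0

Step 4: Verify.
4*(6) + 8*(0) = 24 = 24 ✓

x = 6, y = 0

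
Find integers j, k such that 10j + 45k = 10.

Step 1: Check solvability.
gcd(10, 45) = 5
Since 5 divides 10, solutions exist.

Step 2: Apply extended Euclidean algorithm to find gcd.
We find integers such that 10*x0 + 45*y0 = 5

Step 3: Scale the particular solution.
Multiply by 10/5 = 2:
j = -8, k = 2

Step 4: Verify.
10*(-8) + 45*(2) = 10 = 10 ✓

j = -8, k = 2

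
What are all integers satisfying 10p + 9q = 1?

Step 1: Compute gcd(10, 9) = 1.
Since 1 divides 1, solutions exist.

Step 2: Find a particular solution using extended Euclidean algorithm.
We get p₀ = 1, q₀ = -1.
Check: 10*1 + 9*-1 = 1 = 1 ✓

Step 3: Write the general solution.
p = 1 + (9/1)t = 1 + 9t
q = -1 - (10/1)t = -1 - 10t
for any integer t.

p = 1 + 9t, q = -1 - 10t for integer t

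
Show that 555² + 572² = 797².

Compute a² + b² = 555² + 572² = 308025 + 327184 = 635209
Compute c² = 797² = 635209
Since 635209 = 635209, confirmed.

Yes, it is a Pythagorean triple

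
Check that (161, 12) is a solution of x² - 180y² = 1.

Compute x² = 161² = 25921
Compute 180y² = 180·12² = 180·144 = 25920
x² - 180y² = 25921 - 25920 = 1
Since this equals 1, (161, 12) is a solution.

Yes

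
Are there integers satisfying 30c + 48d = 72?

Step 1: Compute gcd(30, 48).
gcd(30, 48) = 6

Step 2: Check divisibility.
Does 6 divide 72? 72 = 6 x 12, so yes.

By the theorem on linear Diophantine equations, 30c + 48d = 72 has integer solutions if and only if gcd(30, 48) divides 72. Since 6 | 72, solutions exist.

Yes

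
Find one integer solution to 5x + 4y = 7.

Step 1: Check solvability.
gcd(5, 4) = 1
Since 1 divides 7, solutions exist.

Step 2: Apply extended Euclidean algorithm to find gcd.
We find integers such that 5*x0 + 4*y0 = 1

Step 3: Scale the particular solution.
Multiply by 7/1 = 7:
x = 7, y = -7

Step 4: Verify.
5*(7) + 4*(-7) = 7 = 7 ✓

x = 7, y = -7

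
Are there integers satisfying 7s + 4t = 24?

Step 1: Compute gcd(7, 4).
gcd(7, 4) = 1

Step 2: Check divisibility.
Does 1 divide 24? 24 = 1 x 24, so yes.

By the theorem on linear Diophantine equations, 7s + 4t = 24 has integer solutions if and only if gcd(7, 4) divides 24. Since 1 | 24, solutions exist.

Yes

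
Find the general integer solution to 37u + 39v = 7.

Step 1: Compute gcd(37, 39) = 1.
Since 1 divides 7, solutions exist.

Step 2: Find a particular solution using extended Euclidean algorithm.
We get u₀ = 133, v₀ = -126.
Check: 37*133 + 39*-126 = 7 = 7 ✓

Step 3: Write the general solution.
u = 133 + (39/1)t = 133 + 39t
v = -126 - (37/1)t = -126 - 37t
for any integer t.

u = 133 + 39t, v = -126 - 37t for integer t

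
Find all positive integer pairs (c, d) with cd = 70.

The positive divisors of 70 are: 1, 2, 5, 7, 10, 14, 35, 70.
Each divisor d gives the pair (d, 70/d):
(1, 70), (2, 35), (5, 14), (7, 10), (10, 7), (14, 5), (35, 2), (70, 1)

(1, 70), (2, 35), (5, 14), (7, 10), (10, 7), (14, 5), (35, 2), (70, 1)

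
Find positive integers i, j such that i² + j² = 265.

Search for i with 265 - i² a perfect square.
i = 3: 265 - 3² = 265 - 9 = 256 = 16² ✓
So i = 3, j = 16.

i = 3, j = 16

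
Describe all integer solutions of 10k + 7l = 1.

Step 1: Compute gcd(10, 7) = 1.
Since 1 divides 1, solutions exist.

Step 2: Find a particular solution using extended Euclidean algorithm.
We get k₀ = -2, l₀ = 3.
Check: 10*-2 + 7*3 = 1 = 1 ✓

Step 3: Write the general solution.
k = -2 + (7/1)t = -2 + 7t
l = 3 - (10/1)t = 3 - 10t
for any integer t.

k = -2 + 7t, l = 3 - 10t for integer t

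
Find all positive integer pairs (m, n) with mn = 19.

The positive divisors of 19 are: 1, 19.
Each divisor d gives the pair (d, 19/d):
(1, 19), (19, 1)

(1, 19), (19, 1)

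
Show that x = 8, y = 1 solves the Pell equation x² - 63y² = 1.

Compute x² = 8² = 64
Compute 63y² = 63·1² = 63·1 = 63
x² - 63y² = 64 - 63 = 1
Since this equals 1, (8, 1) is a solution.

Yes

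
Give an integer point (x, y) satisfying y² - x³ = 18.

Try small integer x values and check whether x³ + 18 is a perfect square.
x = 7: x³ + 18 = 7³ + 18 = 343 + 18 = 361
Is 361 a perfect square? 19² = 361 ✓
So (x, y) = (7, -19) is a solution.

x = 7, y = -19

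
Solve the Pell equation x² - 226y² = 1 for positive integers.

We seek the smallest positive integers (x, y) with x² - 226y² = 1, i.e., x² = 226y² + 1.
Try successive y values:
y = 1: x² = 226·1² + 1 = 227, not a perfect square
y = 2: x² = 226·2² + 1 = 905, not a perfect square
y = 3: x² = 226·3² + 1 = 2035, not a perfect square
... continuing the search (or via continued fractions) ...
y = 30: x² = 226·30² + 1 = 203401, x = 451 ✓

Verify: 451² - 226·30² = 203401 - 203400 = 1 ✓

x = 451, y = 30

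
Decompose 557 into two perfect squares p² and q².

We need to find integers p, q > 0 such that p² + q² = 557.
Trying p = 14: q² = 557 - 14² = 557 - 196 = 361
q = 19
Check: 14² + 19² = 196 + 361 = 557 ✓

557 = 14² + 19²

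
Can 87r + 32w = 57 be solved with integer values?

Step 1: Compute gcd(87, 32).
gcd(87, 32) = 1

Step 2: Check divisibility.
Does 1 divide 57? 57 = 1 x 57, so yes.

By the theorem on linear Diophantine equations, 87r + 32w = 57 has integer solutions if and only if gcd(87, 32) divides 57. Since 1 | 57, solutions exist.

Yes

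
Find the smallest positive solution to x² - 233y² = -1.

We need x² = 233y² - 1. Try successive y:
y = 1: x² = 233·1² - 1 = 232, not a perfect square
y = 2: x² = 233·2² - 1 = 931, not a perfect square
y = 3: x² = 233·3² - 1 = 2096, not a perfect square
...
y = 1517: x² = 233·1517² - 1 = 536200336 = 23156² ✓
Check: 23156² - 233·1517² = 536200336 - 536200337 = -1 ✓

x = 23156, y = 1517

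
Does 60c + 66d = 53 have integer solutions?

Step 1: Compute gcd(60, 66).
gcd(60, 66) = 6

Step 2: Check divisibility.
Does 6 divide 53? 53 = 6 x 8 + 5, so no.

By the theorem on linear Diophantine equations, 60c + 66d = 53 has integer solutions if and only if gcd(60, 66) divides 53. Since 6 does not divide 53, no solutions exist.

No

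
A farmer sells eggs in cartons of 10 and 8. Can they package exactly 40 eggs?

We need non-negative a, b with 10a + 8b = 40.
gcd(10, 8) = 2 divides 40.
Try a = 0: 8b = 40 - 0 = 40, so b = 5.
One way: 0 cartons of 10 and 5 cartons of 8.

Yes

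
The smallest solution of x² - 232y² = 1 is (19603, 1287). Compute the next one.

Solutions to x² - Dy² = 1 are generated by powers of (x₀ + y₀√D).
The next solution satisfies x₁ + y₁√232 = (x₀ + y₀√232)², giving:
x₁ = x₀² + 232y₀² = 19603² + 232·1287² = 384277609 + 384277608 = 768555217
y₁ = 2x₀y₀ = 2·19603·1287 = 50458122

Verify: 768555217² - 232·50458122² = 590677121577917089 - 590677121577917088 = 1 ✓

x = 768555217, y = 50458122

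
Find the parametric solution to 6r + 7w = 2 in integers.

Step 1: Compute gcd(6, 7) = 1.
Since 1 divides 2, solutions exist.

Step 2: Find a particular solution using extended Euclidean algorithm.
We get r₀ = -2, w₀ = 2.
Check: 6*-2 + 7*2 = 2 = 2 ✓

Step 3: Write the general solution.
r = -2 + (7/1)t = -2 + 7t
w = 2 - (6/1)t = 2 - 6t
for any integer t.

r = -2 + 7t, w = 2 - 6t for integer t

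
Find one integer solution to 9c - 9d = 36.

Step 1: Check solvability.
gcd(9, 9) = 9
Since 9 divides 36, solutions exist.

Step 2: Apply extended Euclidean algorithm to find gcd.
We find integers such that 9*x0 + 9*y0 = 9

Step 3: Scale the particular solution.
Multiply by 36/9 = 4:
c = 0, d = -4

Step 4: Verify.
9*(0) - 9*(-4) = 36 = 36 ✓

c = 0, d = -4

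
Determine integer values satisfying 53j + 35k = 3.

Step 1: Check solvability.
gcd(53, 35) = 1
Since 1 divides 3, solutions exist.

Step 2: Apply extended Euclidean algorithm to find gcd.
We find integers such that 53*x0 + 35*y0 = 1

Step 3: Scale the particular solution.
Multiply by 3/1 = 3:
j = 6, k = -9

Step 4: Verify.
53*(6) + 35*(-9) = 3 = 3 ✓

j = 6, k = -9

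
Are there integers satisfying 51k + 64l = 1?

Step 1: Compute gcd(51, 64).
gcd(51, 64) = 1

Step 2: Check divisibility.
Does 1 divide 1? 1 = 1 x 1, so yes.

By the theorem on linear Diophantine equations, 51k + 64l = 1 has integer solutions if and only if gcd(51, 64) divides 1. Since 1 | 1, solutions exist.

Yes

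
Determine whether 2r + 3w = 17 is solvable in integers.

Step 1: Compute gcd(2, 3).
gcd(2, 3) = 1

Step 2: Check divisibility.
Does 1 divide 17? 17 = 1 x 17, so yes.

By the theorem on linear Diophantine equations, 2r + 3w = 17 has integer solutions if and only if gcd(2, 3) divides 17. Since 1 | 17, solutions exist.

Yes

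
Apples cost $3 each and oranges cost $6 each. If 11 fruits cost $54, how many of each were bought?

Let a = apples, o = oranges.
a + o = 11
3a + 6o = 54
Substitute o = 11 - a:
3a + 6(11 - a) = 54
(3 - 6)a = 54 - 66
-3a = -12
a = 4, o = 11 - 4 = 7

Apples: 4, Oranges: 7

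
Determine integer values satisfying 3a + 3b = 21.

Step 1: Check solvability.
gcd(3, 3) = 3
Since 3 divides 21, solutions exist.

Step 2: Apply extended Euclidean algorithm to find gcd.
We find integers such that 3*x0 + 3*y0 = 3

Step 3: Scale the particular solution.
Multiply by 21/3 = 7:
a = 0, b = 7

Step 4: Verify.
3*(0) + 3*(7) = 21 = 21 ✓

a = 0, b = 7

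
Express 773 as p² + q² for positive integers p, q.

We need to find integers p, q > 0 such that p² + q² = 773.
Trying p = 17: q² = 773 - 17² = 773 - 289 = 484
q = 22
Check: 17² + 22² = 289 + 484 = 773 ✓

773 = 17² + 22²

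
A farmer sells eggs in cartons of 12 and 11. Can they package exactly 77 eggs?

We need non-negative a, b with 12a + 11b = 77.
gcd(12, 11) = 1 divides 77.
Try a = 0: 11b = 77 - 0 = 77, so b = 7.
One way: 0 cartons of 12 and 7 cartons of 11.

Yes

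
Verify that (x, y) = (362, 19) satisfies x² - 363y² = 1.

Compute x² = 362² = 131044
Compute 363y² = 363·19² = 363·361 = 131043
x² - 363y² = 131044 - 131043 = 1
Since this equals 1, (362, 19) is a solution.

Yes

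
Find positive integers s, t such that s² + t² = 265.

Search for s with 265 - s² a perfect square.
s = 3: 265 - 3² = 265 - 9 = 256 = 16² ✓
So s = 3, t = 16.

s = 3, t = 16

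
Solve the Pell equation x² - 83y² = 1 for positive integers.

We seek the smallest positive integers (x, y) with x² - 83y² = 1, i.e., x² = 83y² + 1.
Try successive y values:
y = 1: x² = 83·1² + 1 = 84, not a perfect square
y = 2: x² = 83·2² + 1 = 333, not a perfect square
y = 3: x² = 83·3² + 1 = 748, not a perfect square
... continuing the search (or via continued fractions) ...
y = 9: x² = 83·9² + 1 = 6724, x = 82 ✓

Verify: 82² - 83·9² = 6724 - 6723 = 1 ✓

x = 82, y = 9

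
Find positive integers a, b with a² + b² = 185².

We need a² + b² = 185² = 34225.
Trying: 153² + 104² = 23409 + 10816 = 34225 ✓

(153, 104, 185)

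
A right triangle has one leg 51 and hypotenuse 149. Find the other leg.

b² = c² - a² = 22201 - 2601 = 19600
b = 140

140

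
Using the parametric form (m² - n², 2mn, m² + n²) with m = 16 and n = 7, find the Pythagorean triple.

a = m² - n² = 256 - 49 = 207
b = 2mn = 2·16·7 = 224
c = m² + n² = 256 + 49 = 305
Verify: 207² + 224² = 42849 + 50176 = 93025 = 305² ✓

(207, 224, 305)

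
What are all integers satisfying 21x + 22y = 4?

Step 1: Compute gcd(21, 22) = 1.
Since 1 divides 4, solutions exist.

Step 2: Find a particular solution using extended Euclidean algorithm.
We get x₀ = -4, y₀ = 4.
Check: 21*-4 + 22*4 = 4 = 4 ✓

Step 3: Write the general solution.
x = -4 + (22/1)t = -4 + 22t
y = 4 - (21/1)t = 4 - 21t
for any integer t.

x = -4 + 22t, y = 4 - 21t for integer t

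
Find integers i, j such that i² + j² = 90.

We need to find integers i, j > 0 such that i² + j² = 90.
Trying i = 3: j² = 90 - 3² = 90 - 9 = 81
j = 9
Check: 3² + 9² = 9 + 81 = 90 ✓

90 = 3² + 9²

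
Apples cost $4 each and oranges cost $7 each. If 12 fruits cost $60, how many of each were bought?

Let a = apples, o = oranges.
a + o = 12
4a + 7o = 60
Substitute o = 12 - a:
4a + 7(12 - a) = 60
(4 - 7)a = 60 - 84
-3a = -24
a = 8, o = 12 - 8 = 4

Apples: 8, Oranges: 4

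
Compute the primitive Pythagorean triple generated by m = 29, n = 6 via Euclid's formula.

a = m² - n² = 841 - 36 = 805
b = 2mn = 2·29·6 = 348
c = m² + n² = 841 + 36 = 877
Verify: 805² + 348² = 648025 + 121104 = 769129 = 877² ✓

(805, 348, 877)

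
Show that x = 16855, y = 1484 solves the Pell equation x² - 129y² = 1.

Compute x² = 16855² = 284091025
Compute 129y² = 129·1484² = 129·2202256 = 284091024
x² - 129y² = 284091025 - 284091024 = 1
Since this equals 1, (16855, 1484) is a solution.

Yes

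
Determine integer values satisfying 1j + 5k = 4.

Step 1: Check solvability.
gcd(1, 5) = 1
Since 1 divides 4, solutions exist.

Step 2: Apply extended Euclidean algorithm to find gcd.
We find integers such that 1*x0 + 5*y0 = 1

Step 3: Scale the particular solution.
Multiply by 4/1 = 4:
j = 4, k = 0

Step 4: Verify.
1*(4) + 5*(0) = 4 = 4 ✓

j = 4, k = 0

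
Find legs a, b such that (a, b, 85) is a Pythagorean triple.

We need a² + b² = 85² = 7225.
Trying: 77² + 36² = 5929 + 1296 = 7225 ✓

(77, 36, 85)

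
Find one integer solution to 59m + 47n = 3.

Step 1: Check solvability.
gcd(59, 47) = 1
Since 1 divides 3, solutions exist.

Step 2: Apply extended Euclidean algorithm to find gcd.
We find integers such that 59*x0 + 47*y0 = 1

Step 3: Scale the particular solution.
Multiply by 3/1 = 3:
m = 12, n = -15

Step 4: Verify.
59*(12) + 47*(-15) = 3 = 3 ✓

m = 12, n = -15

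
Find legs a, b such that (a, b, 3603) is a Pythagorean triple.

We need a² + b² = 3603² = 12981609.
Trying: 147² + 3600² = 21609 + 12960000 = 12981609 ✓

(147, 3600, 3603)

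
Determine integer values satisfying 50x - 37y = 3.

Step 1: Check solvability.
gcd(50, 37) = 1
Since 1 divides 3, solutions exist.

Step 2: Apply extended Euclidean algorithm to find gcd.
We find integers such that 50*x0 + 37*y0 = 1

Step 3: Scale the particular solution.
Multiply by 3/1 = 3:
x = -51, y = -69

Step 4: Verify.
50*(-51) - 37*(-69) = 3 = 3 ✓

x = -51, y = -69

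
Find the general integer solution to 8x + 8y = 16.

Step 1: Compute gcd(8, 8) = 8.
Since 8 divides 16, solutions exist.

Step 2: Find a particular solution using extended Euclidean algorithm.
We get x₀ = 0, y₀ = 2.
Check: 8*0 + 8*2 = 16 = 16 ✓

Step 3: Write the general solution.
x = 0 + (8/8)t = 0 + 1t
y = 2 - (8/8)t = 2 - 1t
for any integer t.

x = 0 + 1t, y = 2 - 1t for integer t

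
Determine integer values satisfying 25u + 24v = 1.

Step 1: Check solvability.
gcd(25, 24) = 1
Since 1 divides 1, solutions exist.

Step 2: Apply extended Euclidean algorithm to find gcd.
We find integers such that 25*x0 + 24*y0 = 1

Step 3: Scale the particular solution.
Multiply by 1/1 = 1:
u = 1, v = -1

Step 4: Verify.
25*(1) + 24*(-1) = 1 = 1 ✓

u = 1, v = -1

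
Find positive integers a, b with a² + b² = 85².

We need a² + b² = 85² = 7225.
Trying: 13² + 84² = 169 + 7056 = 7225 ✓

(13, 84, 85)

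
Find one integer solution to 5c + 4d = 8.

Step 1: Check solvability.
gcd(5, 4) = 1
Since 1 divides 8, solutions exist.

Step 2: Apply extended Euclidean algorithm to find gcd.
We find integers such that 5*x0 + 4*y0 = 1

Step 3: Scale the particular solution.
Multiply by 8/1 = 8:
c = 8, d = -8

Step 4: Verify.
5*(8) + 4*(-8) = 8 = 8 ✓

c = 8, d = -8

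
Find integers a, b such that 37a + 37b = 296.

Step 1: Check solvability.
gcd(37, 37) = 37
Since 37 divides 296, solutions exist.

Step 2: Apply extended Euclidean algorithm to find gcd.
We find integers such that 37*x0 + 37*y0 = 37

Step 3: Scale the particular solution.
Multiply by 296/37 = 8:
a = 0, b = 8

Step 4: Verify.
37*(0) + 37*(8) = 296 = 296 ✓

a = 0, b = 8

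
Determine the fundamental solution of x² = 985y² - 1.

We need x² = 985y² - 1. Try successive y:
y = 1: x² = 985·1² - 1 = 984, not a perfect square
y = 2: x² = 985·2² - 1 = 3939, not a perfect square
y = 3: x² = 985·3² - 1 = 8864, not a perfect square
...
y = 13: x² = 985·13² - 1 = 166464 = 408² ✓
Check: 408² - 985·13² = 166464 - 166465 = -1 ✓

x = 408, y = 13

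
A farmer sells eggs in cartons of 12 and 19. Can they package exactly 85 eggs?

We need non-negative a, b with 12a + 19b = 85.
gcd(12, 19) = 1 divides 85, but no a in [0, 7] gives non-negative b.

No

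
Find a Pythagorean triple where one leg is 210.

We need the other leg and hypotenuse such that 210² + x² = c².
Take x = 176, c = 274: 210² + 176² = 44100 + 30976 = 75076 = 274² ✓
Triple: (210, 176, 274)

(210, 176, 274)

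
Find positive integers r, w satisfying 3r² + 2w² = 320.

Try small values of r and check whether (320 - 3r²)/2 is a perfect square.
r = 8: 3·8² = 192, so 2w² = 320 - 192 = 128, giving w² = 64, w = 8.
Check: 3·8² + 2·8² = 192 + 128 = 320 ✓

r = 8, w = 8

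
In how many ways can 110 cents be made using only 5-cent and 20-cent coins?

We need non-negative integers (x, y) with 5x + 20y = 110.
For each x from 0 to 22, check if (110 - 5x) is a non-negative multiple of 20.
Solutions (x, y): (2,5), (6,4), (10,3), (14,2), ...
Count: 6

6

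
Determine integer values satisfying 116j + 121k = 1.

Step 1: Check solvability.
gcd(116, 121) = 1
Since 1 divides 1, solutions exist.

Step 2: Apply extended Euclidean algorithm to find gcd.
We find integers such that 116*x0 + 121*y0 = 1

Step 3: Scale the particular solution.
Multiply by 1/1 = 1:
j = 24, k = -23

Step 4: Verify.
116*(24) + 121*(-23) = 1 = 1 ✓

j = 24, k = -23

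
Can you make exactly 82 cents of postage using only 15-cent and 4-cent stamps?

We need non-negative x, y with 15x + 4y = 82.
gcd(15, 4) = 1 divides 82, so integer solutions exist.
Search for a non-negative one: x = 2 gives 4y = 82 - 30 = 52, so y = 13.
Check: 15·2 + 4·13 = 82 ✓

Yes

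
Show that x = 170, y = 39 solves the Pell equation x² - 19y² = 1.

Compute x² = 170² = 28900
Compute 19y² = 19·39² = 19·1521 = 28899
x² - 19y² = 28900 - 28899 = 1
Since this equals 1, (170, 39) is a solution.

Yes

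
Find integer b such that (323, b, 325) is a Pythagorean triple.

b² = c² - a² = 325² - 323² = 105625 - 104329 = 1296
b = sqrt(1296) = 36

36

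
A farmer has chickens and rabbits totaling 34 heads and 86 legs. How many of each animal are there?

Let c = chickens, r = rabbits.
Heads: c + r = 34
Legs: 2c + 4r = 86
From the first equation, c = 34 - r. Substitute:
2(34 - r) + 4r = 86
68 + 2r = 86
r = (86 - 68)/2 = 9
c = 34 - 9 = 25

Chickens: 25, Rabbits: 9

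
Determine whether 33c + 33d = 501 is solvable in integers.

Step 1: Compute gcd(33, 33).
gcd(33, 33) = 33

Step 2: Check divisibility.
Does 33 divide 501? 501 = 33 x 15 + 6, so no.

By the theorem on linear Diophantine equations, 33c + 33d = 501 has integer solutions if and only if gcd(33, 33) divides 501. Since 33 does not divide 501, no solutions exist.

No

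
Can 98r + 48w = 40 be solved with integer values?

Step 1: Compute gcd(98, 48).
gcd(98, 48) = 2

Step 2: Check divisibility.
Does 2 divide 40? 40 = 2 x 20, so yes.

By the theorem on linear Diophantine equations, 98r + 48w = 40 has integer solutions if and only if gcd(98, 48) divides 40. Since 2 | 40, solutions exist.

Yes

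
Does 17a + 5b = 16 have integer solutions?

Step 1: Compute gcd(17, 5).
gcd(17, 5) = 1

Step 2: Check divisibility.
Does 1 divide 16? 16 = 1 x 16, so yes.

By the theorem on linear Diophantine equations, 17a + 5b = 16 has integer solutions if and only if gcd(17, 5) divides 16. Since 1 | 16, solutions exist.

Yes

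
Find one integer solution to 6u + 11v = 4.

Step 1: Check solvability.
gcd(6, 11) = 1
Since 1 divides 4, solutions exist.

Step 2: Apply extended Euclidean algorithm to find gcd.
We find integers such that 6*x0 + 11*y0 = 1

Step 3: Scale the particular solution.
Multiply by 4/1 = 4:
u = 8, v = -4

Step 4: Verify.
6*(8) + 11*(-4) = 4 = 4 ✓

u = 8, v = -4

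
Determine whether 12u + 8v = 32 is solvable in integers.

Step 1: Compute gcd(12, 8).
gcd(12, 8) = 4

Step 2: Check divisibility.
Does 4 divide 32? 32 = 4 x 8, so yes.

By the theorem on linear Diophantine equations, 12u + 8v = 32 has integer solutions if and only if gcd(12, 8) divides 32. Since 4 | 32, solutions exist.

Yes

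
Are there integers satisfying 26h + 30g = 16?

Step 1: Compute gcd(26, 30).
gcd(26, 30) = 2

Step 2: Check divisibility.
Does 2 divide 16? 16 = 2 x 8, so yes.

By the theorem on linear Diophantine equations, 26h + 30g = 16 has integer solutions if and only if gcd(26, 30) divides 16. Since 2 | 16, solutions exist.

Yes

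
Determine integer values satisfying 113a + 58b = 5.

Step 1: Check solvability.
gcd(113, 58) = 1
Since 1 divides 5, solutions exist.

Step 2: Apply extended Euclidean algorithm to find gcd.
We find integers such that 113*x0 + 58*y0 = 1

Step 3: Scale the particular solution.
Multiply by 5/1 = 5:
a = 95, b = -185

Step 4: Verify.
113*(95) + 58*(-185) = 5 = 5 ✓

a = 95, b = -185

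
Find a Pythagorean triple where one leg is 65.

We need the other leg and hypotenuse such that 65² + x² = c².
Take x = 72, c = 97: 65² + 72² = 4225 + 5184 = 9409 = 97² ✓
Triple: (65, 72, 97)

(65, 72, 97)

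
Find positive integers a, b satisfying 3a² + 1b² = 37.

Try small values of a and check whether (37 - 3a²)/1 is a perfect square.
a = 2: 3·2² = 12, so 1b² = 37 - 12 = 25, giving b² = 25, b = 5.
Check: 3·2² + 1·5² = 12 + 25 = 37 ✓

a = 2, b = 5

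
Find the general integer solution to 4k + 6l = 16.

Step 1: Compute gcd(4, 6) = 2.
Since 2 divides 16, solutions exist.

Step 2: Find a particular solution using extended Euclidean algorithm.
We get k₀ = -8, l₀ = 8.
Check: 4*-8 + 6*8 = 16 = 16 ✓

Step 3: Write the general solution.
k = -8 + (6/2)t = -8 + 3t
l = 8 - (4/2)t = 8 - 2t
for any integer t.

k = -8 + 3t, l = 8 - 2t for integer t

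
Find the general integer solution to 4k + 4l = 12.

Step 1: Compute gcd(4, 4) = 4.
Since 4 divides 12, solutions exist.

Step 2: Find a particular solution using extended Euclidean algorithm.
We get k₀ = 0, l₀ = 3.
Check: 4*0 + 4*3 = 12 = 12 ✓

Step 3: Write the general solution.
k = 0 + (4/4)t = 0 + 1t
l = 3 - (4/4)t = 3 - 1t
for any integer t.

k = 0 + 1t, l = 3 - 1t for integer t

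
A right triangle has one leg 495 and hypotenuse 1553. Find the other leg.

b² = c² - a² = 2411809 - 245025 = 2166784
b = 1472

1472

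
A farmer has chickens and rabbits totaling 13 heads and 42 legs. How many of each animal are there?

Let c = chickens, r = rabbits.
Heads: c + r = 13
Legs: 2c + 4r = 42
From the first equation, c = 13 - r. Substitute:
2(13 - r) + 4r = 42
26 + 2r = 42
r = (42 - 26)/2 = 8
c = 13 - 8 = 5

Chickens: 5, Rabbits: 8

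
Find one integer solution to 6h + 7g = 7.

Step 1: Check solvability.
gcd(6, 7) = 1
Since 1 divides 7, solutions exist.

Step 2: Apply extended Euclidean algorithm to find gcd.
We find integers such that 6*x0 + 7*y0 = 1

Step 3: Scale the particular solution.
Multiply by 7/1 = 7:
h = -7, g = 7

Step 4: Verify.
6*(-7) + 7*(7) = 7 = 7 ✓

h = -7, g = 7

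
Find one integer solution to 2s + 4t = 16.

Step 1: Check solvability.
gcd(2, 4) = 2
Since 2 divides 16, solutions exist.

Step 2: Apply extended Euclidean algorithm to find gcd.
We find integers such that 2*x0 + 4*y0 = 2

Step 3: Scale the particular solution.
Multiply by 16/2 = 8:
s = 8, t = 0

Step 4: Verify.
2*(8) + 4*(0) = 16 = 16 ✓

s = 8, t = 0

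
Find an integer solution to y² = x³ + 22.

Try small integer x values and check whether x³ + 22 is a perfect square.
x = 3: x³ + 22 = 3³ + 22 = 27 + 22 = 49
Is 49 a perfect square? 7² = 49 ✓
So (x, y) = (3, 7) is a solution.

x = 3, y = 7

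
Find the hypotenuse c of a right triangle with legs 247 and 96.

c² = a² + b² = 247² + 96² = 61009 + 9216 = 70225
c = 265

265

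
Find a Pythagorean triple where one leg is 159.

We need the other leg and hypotenuse such that 159² + x² = c².
Take x = 1400, c = 1409: 159² + 1400² = 25281 + 1960000 = 1985281 = 1409² ✓
Triple: (159, 1400, 1409)

(159, 1400, 1409)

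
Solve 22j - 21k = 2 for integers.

Step 1: Check solvability.
gcd(22, 21) = 1
Since 1 divides 2, solutions exist.

Step 2: Apply extended Euclidean algorithm to find gcd.
We find integers such that 22*x0 + 21*y0 = 1

Step 3: Scale the particular solution.
Multiply by 2/1 = 2:
j = 2, k = 2

Step 4: Verify.
22*(2) - 21*(2) = 2 = 2 ✓

j = 2, k = 2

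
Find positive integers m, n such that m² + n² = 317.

Search for m with 317 - m² a perfect square.
m = 11: 317 - 11² = 317 - 121 = 196 = 14² ✓
So m = 11, n = 14.

m = 11, n = 14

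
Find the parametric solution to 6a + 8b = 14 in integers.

Step 1: Compute gcd(6, 8) = 2.
Since 2 divides 14, solutions exist.

Step 2: Find a particular solution using extended Euclidean algorithm.
We get a₀ = -7, b₀ = 7.
Check: 6*-7 + 8*7 = 14 = 14 ✓

Step 3: Write the general solution.
a = -7 + (8/2)t = -7 + 4t
b = 7 - (6/2)t = 7 - 3t
for any integer t.

a = -7 + 4t, b = 7 - 3t for integer t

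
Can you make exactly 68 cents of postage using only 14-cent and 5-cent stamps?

We need non-negative x, y with 14x + 5y = 68.
gcd(14, 5) = 1 divides 68, so integer solutions exist.
Search for a non-negative one: x = 2 gives 5y = 68 - 28 = 40, so y = 8.
Check: 14·2 + 5·8 = 68 ✓

Yes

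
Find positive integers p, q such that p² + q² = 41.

Search for p with 41 - p² a perfect square.
p = 4: 41 - 4² = 41 - 16 = 25 = 5² ✓
So p = 4, q = 5.

p = 4, q = 5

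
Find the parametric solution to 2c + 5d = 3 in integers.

Step 1: Compute gcd(2, 5) = 1.
Since 1 divides 3, solutions exist.

Step 2: Find a particular solution using extended Euclidean algorithm.
We get c₀ = -6, d₀ = 3.
Check: 2*-6 + 5*3 = 3 = 3 ✓

Step 3: Write the general solution.
c = -6 + (5/1)t = -6 + 5t
d = 3 - (2/1)t = 3 - 2t
for any integer t.

c = -6 + 5t, d = 3 - 2t for integer t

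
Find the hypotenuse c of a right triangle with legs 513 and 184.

c² = a² + b² = 513² + 184² = 263169 + 33856 = 297025
c = sqrt(297025) = 545

545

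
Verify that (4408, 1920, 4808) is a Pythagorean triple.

Compute a² + b² = 4408² + 1920² = 19430464 + 3686400 = 23116864
Compute c² = 4808² = 23116864
Since 23116864 = 23116864, confirmed.

Yes, it is a Pythagorean triple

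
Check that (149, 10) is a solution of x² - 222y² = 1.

Compute x² = 149² = 22201
Compute 222y² = 222·10² = 222·100 = 22200
x² - 222y² = 22201 - 22200 = 1
Since this equals 1, (149, 10) is a solution.

Yes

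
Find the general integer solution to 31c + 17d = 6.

Step 1: Compute gcd(31, 17) = 1.
Since 1 divides 6, solutions exist.

Step 2: Find a particular solution using extended Euclidean algorithm.
We get c₀ = -36, d₀ = 66.
Check: 31*-36 + 17*66 = 6 = 6 ✓

Step 3: Write the general solution.
c = -36 + (17/1)t = -36 + 17t
d = 66 - (31/1)t = 66 - 31t
for any integer t.

c = -36 + 17t, d = 66 - 31t for integer t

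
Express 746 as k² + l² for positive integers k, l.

We need to find integers k, l > 0 such that k² + l² = 746.
Trying k = 11: l² = 746 - 11² = 746 - 121 = 625
l = 25
Check: 11² + 25² = 121 + 625 = 746 ✓

746 = 11² + 25²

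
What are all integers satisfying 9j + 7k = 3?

Step 1: Compute gcd(9, 7) = 1.
Since 1 divides 3, solutions exist.

Step 2: Find a particular solution using extended Euclidean algorithm.
We get j₀ = -9, k₀ = 12.
Check: 9*-9 + 7*12 = 3 = 3 ✓

Step 3: Write the general solution.
j = -9 + (7/1)t = -9 + 7t
k = 12 - (9/1)t = 12 - 9t
for any integer t.

j = -9 + 7t, k = 12 - 9t for integer t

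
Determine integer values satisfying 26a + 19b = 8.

Step 1: Check solvability.
gcd(26, 19) = 1
Since 1 divides 8, solutions exist.

Step 2: Apply extended Euclidean algorithm to find gcd.
We find integers such that 26*x0 + 19*y0 = 1

Step 3: Scale the particular solution.
Multiply by 8/1 = 8:
a = -64, b = 88

Step 4: Verify.
26*(-64) + 19*(88) = 8 = 8 ✓

a = -64, b = 88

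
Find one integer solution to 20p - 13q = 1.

Step 1: Check solvability.
gcd(20, 13) = 1
Since 1 divides 1, solutions exist.

Step 2: Apply extended Euclidean algorithm to find gcd.
We find integers such that 20*x0 + 13*y0 = 1

Step 3: Scale the particular solution.
Multiply by 1/1 = 1:
p = 2, q = 3

Step 4: Verify.
20*(2) - 13*(3) = 1 = 1 ✓

p = 2, q = 3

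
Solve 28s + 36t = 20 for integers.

Step 1: Check solvability.
gcd(28, 36) = 4
Since 4 divides 20, solutions exist.

Step 2: Apply extended Euclidean algorithm to find gcd.
We find integers such that 28*x0 + 36*y0 = 4

Step 3: Scale the particular solution.
Multiply by 20/4 = 5:
s = 20, t = -15

Step 4: Verify.
28*(20) + 36*(-15) = 20 = 20 ✓

s = 20, t = -15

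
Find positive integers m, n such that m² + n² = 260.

Search for m with 260 - m² a perfect square.
m = 2: 260 - 2² = 260 - 4 = 256 = 16² ✓
So m = 2, n = 16.

m = 2, n = 16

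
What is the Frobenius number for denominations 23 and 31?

For two coprime denominations a and b, the Frobenius number (largest value not representable as a non-negative combination) is ab - a - b.
Here gcd(23, 31) = 1, so they are coprime.
F(23, 31) = 23·31 - 23 - 31 = 713 - 54 = 659

659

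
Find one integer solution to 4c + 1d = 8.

Step 1: Check solvability.
gcd(4, 1) = 1
Since 1 divides 8, solutions exist.

Step 2: Apply extended Euclidean algorithm to find gcd.
We find integers such that 4*x0 + 1*y0 = 1

Step 3: Scale the particular solution.
Multiply by 8/1 = 8:
c = 0, d = 8

Step 4: Verify.
4*(0) + 1*(8) = 8 = 8 ✓

c = 0, d = 8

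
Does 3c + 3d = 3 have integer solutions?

Step 1: Compute gcd(3, 3).
gcd(3, 3) = 3

Step 2: Check divisibility.
Does 3 divide 3? 3 = 3 x 1, so yes.

By the theorem on linear Diophantine equations, 3c + 3d = 3 has integer solutions if and only if gcd(3, 3) divides 3. Since 3 | 3, solutions exist.

Yes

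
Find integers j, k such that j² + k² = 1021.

We need to find integers j, k > 0 such that j² + k² = 1021.
Trying j = 11: k² = 1021 - 11² = 1021 - 121 = 900
k = 30
Check: 11² + 30² = 121 + 900 = 1021 ✓

1021 = 11² + 30²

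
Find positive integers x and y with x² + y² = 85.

We need to find integers x, y > 0 such that x² + y² = 85.
Trying x = 2: y² = 85 - 2² = 85 - 4 = 81
y = 9
Check: 2² + 9² = 4 + 81 = 85 ✓

85 = 2² + 9²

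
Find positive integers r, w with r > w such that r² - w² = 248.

Factor: r² - w² = (r+w)(r-w) = 248.
We need two factors of 248 with the same parity.
Use r+w = 124 and r-w = 2 (product 124·2 = 248).
Adding: 2r = 126, so r = 63.
Subtracting: 2w = 122, so w = 61.
Check: 63² - 61² = 3969 - 3721 = 248 ✓

r = 63, w = 61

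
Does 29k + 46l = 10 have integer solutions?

Step 1: Compute gcd(29, 46).
gcd(29, 46) = 1

Step 2: Check divisibility.
Does 1 divide 10? 10 = 1 x 10, so yes.

By the theorem on linear Diophantine equations, 29k + 46l = 10 has integer solutions if and only if gcd(29, 46) divides 10. Since 1 | 10, solutions exist.

Yes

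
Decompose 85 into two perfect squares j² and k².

We need to find integers j, k > 0 such that j² + k² = 85.
Trying j = 2: k² = 85 - 2² = 85 - 4 = 81
k = 9
Check: 2² + 9² = 4 + 81 = 85 ✓

85 = 2² + 9²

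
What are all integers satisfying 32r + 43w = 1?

Step 1: Compute gcd(32, 43) = 1.
Since 1 divides 1, solutions exist.

Step 2: Find a particular solution using extended Euclidean algorithm.
We get r₀ = -4, w₀ = 3.
Check: 32*-4 + 43*3 = 1 = 1 ✓

Step 3: Write the general solution.
r = -4 + (43/1)t = -4 + 43t
w = 3 - (32/1)t = 3 - 32t
for any integer t.

r = -4 + 43t, w = 3 - 32t for integer t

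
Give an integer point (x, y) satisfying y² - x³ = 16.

Try small integer x values and check whether x³ + 16 is a perfect square.
x = 0: x³ + 16 = 0³ + 16 = 0 + 16 = 16
Is 16 a perfect square? 4² = 16 ✓
So (x, y) = (0, -4) is a solution.

x = 0, y = -4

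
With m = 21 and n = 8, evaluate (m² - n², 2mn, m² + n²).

a = m² - n² = 441 - 64 = 377
b = 2mn = 2·21·8 = 336
c = m² + n² = 441 + 64 = 505
Verify: 377² + 336² = 142129 + 112896 = 255025 = 505² ✓

(377, 336, 505)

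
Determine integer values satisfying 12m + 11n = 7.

Step 1: Check solvability.
gcd(12, 11) = 1
Since 1 divides 7, solutions exist.

Step 2: Apply extended Euclidean algorithm to find gcd.
We find integers such that 12*x0 + 11*y0 = 1

Step 3: Scale the particular solution.
Multiply by 7/1 = 7:
m = 7, n = -7

Step 4: Verify.
12*(7) + 11*(-7) = 7 = 7 ✓

m = 7, n = -7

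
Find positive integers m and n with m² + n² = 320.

We need to find integers m, n > 0 such that m² + n² = 320.
Trying m = 8: n² = 320 - 8² = 320 - 64 = 256
n = 16
Check: 8² + 16² = 64 + 256 = 320 ✓

320 = 8² + 16²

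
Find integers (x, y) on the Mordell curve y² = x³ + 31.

Try small integer x values and check whether x³ + 31 is a perfect square.
x = -3: x³ + 31 = -3³ + 31 = -27 + 31 = 4
Is 4 a perfect square? 2² = 4 ✓
So (x, y) = (-3, 2) is a solution.

x = -3, y = 2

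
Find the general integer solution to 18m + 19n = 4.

Step 1: Compute gcd(18, 19) = 1.
Since 1 divides 4, solutions exist.

Step 2: Find a particular solution using extended Euclidean algorithm.
We get m₀ = -4, n₀ = 4.
Check: 18*-4 + 19*4 = 4 = 4 ✓

Step 3: Write the general solution.
m = -4 + (19/1)t = -4 + 19t
n = 4 - (18/1)t = 4 - 18t
for any integer t.

m = -4 + 19t, n = 4 - 18t for integer t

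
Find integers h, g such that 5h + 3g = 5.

Step 1: Check solvability.
gcd(5, 3) = 1
Since 1 divides 5, solutions exist.

Step 2: Apply extended Euclidean algorithm to find gcd.
We find integers such that 5*x0 + 3*y0 = 1

Step 3: Scale the particular solution.
Multiply by 5/1 = 5:
h = -5, g = 10

Step 4: Verify.
5*(-5) + 3*(10) = 5 = 5 ✓

h = -5, g = 10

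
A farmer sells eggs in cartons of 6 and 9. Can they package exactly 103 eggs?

We need non-negative a, b with 6a + 9b = 103.
gcd(6, 9) = 3, and 3 does not divide 103.
No integer solutions exist.

No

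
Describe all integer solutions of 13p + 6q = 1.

Step 1: Compute gcd(13, 6) = 1.
Since 1 divides 1, solutions exist.

Step 2: Find a particular solution using extended Euclidean algorithm.
We get p₀ = 1, q₀ = -2.
Check: 13*1 + 6*-2 = 1 = 1 ✓

Step 3: Write the general solution.
p = 1 + (6/1)t = 1 + 6t
q = -2 - (13/1)t = -2 - 13t
for any integer t.

p = 1 + 6t, q = -2 - 13t for integer t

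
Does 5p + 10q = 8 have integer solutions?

Step 1: Compute gcd(5, 10).
gcd(5, 10) = 5

Step 2: Check divisibility.
Does 5 divide 8? 8 = 5 x 1 + 3, so no.

By the theorem on linear Diophantine equations, 5p + 10q = 8 has integer solutions if and only if gcd(5, 10) divides 8. Since 5 does not divide 8, no solutions exist.

No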